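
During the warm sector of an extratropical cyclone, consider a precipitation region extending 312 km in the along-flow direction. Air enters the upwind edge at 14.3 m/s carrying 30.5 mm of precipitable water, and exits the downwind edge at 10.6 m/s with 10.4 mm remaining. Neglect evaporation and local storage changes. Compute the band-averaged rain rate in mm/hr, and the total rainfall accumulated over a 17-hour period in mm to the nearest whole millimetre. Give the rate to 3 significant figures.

Column moisture flux per unit crosswind length is F = V × PW.
Inflow: F_in = 14.3 × 30.5 = 436.15 mm·m/s
Outflow: F_out = 10.6 × 10.4 = 110.24 mm·m/s
Steady-state rate R = (F_in − F_out)/L = (436.15 − 110.24) / 312000 m = 1.045e-03 mm/s.
R = 1.045e-03 × 3600 = 3.76 mm/hr.
Over 17 h: total = 3.76 × 17 = 63.92 ≈ 64 mm.

R ≈ 3.76 mm/hr; total ≈ 64 mm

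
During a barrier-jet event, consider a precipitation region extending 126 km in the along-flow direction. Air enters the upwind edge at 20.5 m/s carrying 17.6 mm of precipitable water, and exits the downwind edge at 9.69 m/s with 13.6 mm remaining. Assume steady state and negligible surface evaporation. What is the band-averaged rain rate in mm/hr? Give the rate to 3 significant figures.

Column moisture flux per unit crosswind length is F = V × PW.
Inflow: F_in = 20.5 × 17.6 = 360.8 mm·m/s
Outflow: F_out = 9.69 × 13.6 = 131.784 mm·m/s
Steady-state rate R = (F_in − F_out)/L = (360.8 − 131.784) / 126000 m = 1.818e-03 mm/s.
R = 1.818e-03 × 3600 = 6.54 mm/hr.

R ≈ 6.54 mm/hr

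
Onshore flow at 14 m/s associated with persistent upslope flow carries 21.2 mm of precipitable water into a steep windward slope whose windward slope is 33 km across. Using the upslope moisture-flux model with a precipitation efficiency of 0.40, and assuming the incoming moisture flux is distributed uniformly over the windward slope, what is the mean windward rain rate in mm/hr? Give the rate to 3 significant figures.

R ≈ 13.0 mm/hr

Incoming column moisture flux per unit ridge length: F = V × PW = 14 × 21.2 = 296.8 mm·m/s.
Spread over the 33 km slope with efficiency ε = 0.40: R = ε·F/W = 0.40 × 296.8 / 33000 m = 3.598e-03 mm/s.
R = 3.598e-03 × 3600 = 13.0 mm/hr.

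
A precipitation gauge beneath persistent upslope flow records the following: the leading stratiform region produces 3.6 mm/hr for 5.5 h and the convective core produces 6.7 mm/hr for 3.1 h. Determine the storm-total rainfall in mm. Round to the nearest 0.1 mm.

total ≈ 40.6 mm

Total = Σ Rᵢ Δtᵢ = 3.6 × 5.5 + 6.7 × 3.1
      = 19.8 + 20.77 = 40.6 mm.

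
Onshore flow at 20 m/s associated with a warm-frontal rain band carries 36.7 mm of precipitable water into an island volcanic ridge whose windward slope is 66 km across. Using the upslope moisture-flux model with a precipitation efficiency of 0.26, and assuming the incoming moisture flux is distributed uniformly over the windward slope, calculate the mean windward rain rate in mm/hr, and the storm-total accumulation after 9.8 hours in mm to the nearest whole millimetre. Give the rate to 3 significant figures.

Incoming column moisture flux per unit ridge length: F = V × PW = 20 × 36.7 = 734 mm·m/s.
Spread over the 66 km slope with efficiency ε = 0.26: R = ε·F/W = 0.26 × 734 / 66000 m = 2.892e-03 mm/s.
R = 2.892e-03 × 3600 = 10.4 mm/hr.
Over 9.8 h: total = 10.4 × 9.8 = 101.92 ≈ 102 mm.

R ≈ 10.4 mm/hr; total ≈ 102 mm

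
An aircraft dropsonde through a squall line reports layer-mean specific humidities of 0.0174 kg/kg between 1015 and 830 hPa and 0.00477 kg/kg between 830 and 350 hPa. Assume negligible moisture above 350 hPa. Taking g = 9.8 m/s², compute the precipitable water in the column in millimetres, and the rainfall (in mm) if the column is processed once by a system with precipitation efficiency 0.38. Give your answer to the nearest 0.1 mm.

Precipitable water is the column-integrated vapour mass per unit area: PW = (1/g) Σ q̄ Δp, with q in kg/kg and Δp in Pa (1 kg/m² of water = 1 mm).
Layer 1015–830 hPa: Δp = 185 hPa = 18500 Pa, q̄ = 0.0174 kg/kg → 0.0174 × 18500 / 9.8 = 32.85 mm
Layer 830–350 hPa: Δp = 480 hPa = 48000 Pa, q̄ = 0.00477 kg/kg → 0.00477 × 48000 / 9.8 = 23.36 mm
PW = 32.85 + 23.36 = 56.21 ≈ 56.2 mm.
Rainfall = ε × PW = 0.38 × 56.2 = 21.4 mm.

PW ≈ 56.2 mm; rainfall ≈ 21.4 mm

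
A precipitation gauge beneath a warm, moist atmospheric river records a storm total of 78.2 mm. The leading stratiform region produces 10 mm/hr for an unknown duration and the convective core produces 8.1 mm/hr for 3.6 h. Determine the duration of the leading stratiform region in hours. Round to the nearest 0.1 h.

duration ≈ 4.9 h

Known phases: 8.1 × 3.6 = 29.16 mm.
Remaining depth = 78.2 − 29.16 = 49.04 mm.
Duration = 49.04 / 10 = 4.9 h.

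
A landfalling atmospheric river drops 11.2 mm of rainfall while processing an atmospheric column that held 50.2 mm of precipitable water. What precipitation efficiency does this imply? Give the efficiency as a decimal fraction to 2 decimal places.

ε = rainfall / PW = 11.2 / 50.2 = 0.22.

ε ≈ 0.22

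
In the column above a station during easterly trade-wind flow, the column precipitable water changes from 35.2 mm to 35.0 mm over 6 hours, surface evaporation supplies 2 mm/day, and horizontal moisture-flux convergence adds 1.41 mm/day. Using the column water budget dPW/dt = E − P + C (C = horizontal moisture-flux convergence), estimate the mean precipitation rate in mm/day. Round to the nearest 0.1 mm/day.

P ≈ 4.2 mm/day

dPW/dt = (35.0 − 35.2) mm / (6/24 day) = -0.800 mm/day.
P = E + C − dPW/dt = 2 + (1.41) − (-0.800) = 4.2 mm/day.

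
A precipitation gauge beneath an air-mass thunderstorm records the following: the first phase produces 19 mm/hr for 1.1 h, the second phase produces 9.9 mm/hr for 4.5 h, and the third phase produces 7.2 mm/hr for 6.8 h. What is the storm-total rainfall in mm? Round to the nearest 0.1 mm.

total ≈ 114.4 mm

Total = Σ Rᵢ Δtᵢ = 19 × 1.1 + 9.9 × 4.5 + 7.2 × 6.8
      = 20.9 + 44.55 + 48.96 = 114.4 mm.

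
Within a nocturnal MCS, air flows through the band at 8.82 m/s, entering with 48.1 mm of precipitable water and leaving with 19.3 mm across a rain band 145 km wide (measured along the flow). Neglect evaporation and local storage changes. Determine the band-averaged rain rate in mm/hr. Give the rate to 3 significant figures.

Column moisture flux per unit crosswind length is F = V × PW.
Inflow: F_in = 8.82 × 48.1 = 424.242 mm·m/s
Outflow: F_out = 8.82 × 19.3 = 170.226 mm·m/s
Steady-state rate R = (F_in − F_out)/L = (424.242 − 170.226) / 145000 m = 1.752e-03 mm/s.
R = 1.752e-03 × 3600 = 6.31 mm/hr.

R ≈ 6.31 mm/hr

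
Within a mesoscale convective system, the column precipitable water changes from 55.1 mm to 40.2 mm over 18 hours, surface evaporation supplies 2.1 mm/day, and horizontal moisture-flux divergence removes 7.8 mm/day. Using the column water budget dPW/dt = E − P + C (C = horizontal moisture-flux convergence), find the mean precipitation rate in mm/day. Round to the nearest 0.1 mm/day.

P ≈ 14.2 mm/day

dPW/dt = (40.2 − 55.1) mm / (18/24 day) = -19.867 mm/day.
P = E + C − dPW/dt = 2.1 + (-7.8) − (-19.867) = 14.2 mm/day.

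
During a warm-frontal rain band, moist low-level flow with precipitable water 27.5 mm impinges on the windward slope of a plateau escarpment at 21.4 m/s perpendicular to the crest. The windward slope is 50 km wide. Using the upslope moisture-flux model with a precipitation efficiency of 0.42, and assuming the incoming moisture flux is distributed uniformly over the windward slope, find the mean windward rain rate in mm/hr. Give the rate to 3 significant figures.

Incoming column moisture flux per unit ridge length: F = V × PW = 21.4 × 27.5 = 588.5 mm·m/s.
Spread over the 50 km slope with efficiency ε = 0.42: R = ε·F/W = 0.42 × 588.5 / 50000 m = 4.943e-03 mm/s.
R = 4.943e-03 × 3600 = 17.8 mm/hr.

R ≈ 17.8 mm/hr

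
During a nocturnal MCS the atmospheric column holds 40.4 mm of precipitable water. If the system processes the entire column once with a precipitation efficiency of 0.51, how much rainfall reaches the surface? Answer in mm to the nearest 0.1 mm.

Rainfall = ε × PW = 0.51 × 40.4 = 20.6 mm.

rainfall ≈ 20.6 mm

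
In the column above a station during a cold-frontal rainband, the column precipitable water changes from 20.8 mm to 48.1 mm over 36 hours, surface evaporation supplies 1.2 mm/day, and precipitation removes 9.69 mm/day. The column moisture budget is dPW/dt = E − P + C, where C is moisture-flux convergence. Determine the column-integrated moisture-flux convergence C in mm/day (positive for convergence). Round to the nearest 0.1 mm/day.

dPW/dt = (48.1 − 20.8) mm / (36/24 day) = +18.200 mm/day.
C = dPW/dt − E + P = (+18.200) − 1.2 + 9.69 = 26.7 mm/day.

C ≈ 26.7 mm/day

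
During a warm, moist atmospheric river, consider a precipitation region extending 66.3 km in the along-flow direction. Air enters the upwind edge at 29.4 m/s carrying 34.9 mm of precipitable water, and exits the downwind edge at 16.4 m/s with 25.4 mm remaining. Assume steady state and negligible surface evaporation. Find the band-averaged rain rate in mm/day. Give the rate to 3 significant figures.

Column moisture flux per unit crosswind length is F = V × PW.
Inflow: F_in = 29.4 × 34.9 = 1026.06 mm·m/s
Outflow: F_out = 16.4 × 25.4 = 416.56 mm·m/s
Steady-state rate R = (F_in − F_out)/L = (1026.06 − 416.56) / 66300 m = 9.193e-03 mm/s.
R = 9.193e-03 × 3600 × 24 = 794 mm/day.

R ≈ 794 mm/day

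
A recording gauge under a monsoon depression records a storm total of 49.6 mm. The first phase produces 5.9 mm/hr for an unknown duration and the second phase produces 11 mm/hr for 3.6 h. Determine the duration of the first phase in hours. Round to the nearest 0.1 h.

duration ≈ 1.7 h

Known phases: 11 × 3.6 = 39.6 mm.
Remaining depth = 49.6 − 39.6 = 10 mm.
Duration = 10 / 5.9 = 1.7 h.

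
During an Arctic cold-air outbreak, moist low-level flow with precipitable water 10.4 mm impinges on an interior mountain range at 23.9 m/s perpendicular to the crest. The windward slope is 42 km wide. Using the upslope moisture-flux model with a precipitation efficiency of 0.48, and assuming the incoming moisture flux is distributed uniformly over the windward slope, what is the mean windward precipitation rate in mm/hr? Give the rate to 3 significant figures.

R ≈ 10.2 mm/hr

Incoming column moisture flux per unit ridge length: F = V × PW = 23.9 × 10.4 = 248.56 mm·m/s.
Spread over the 42 km slope with efficiency ε = 0.48: R = ε·F/W = 0.48 × 248.56 / 42000 m = 2.841e-03 mm/s.
R = 2.841e-03 × 3600 = 10.2 mm/hr.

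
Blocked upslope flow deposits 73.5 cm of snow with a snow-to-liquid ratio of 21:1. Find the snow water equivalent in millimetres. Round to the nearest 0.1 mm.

SWE = snow depth / ratio = 73.5 cm / 21 = 3.500 cm = 35.0 mm.

SWE ≈ 35.0 mm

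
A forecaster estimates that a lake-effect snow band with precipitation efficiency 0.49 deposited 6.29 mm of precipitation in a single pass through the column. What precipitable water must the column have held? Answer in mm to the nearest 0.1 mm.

PW ≈ 12.8 mm

PW = precipitation / ε = 6.29 / 0.49 = 12.8 mm.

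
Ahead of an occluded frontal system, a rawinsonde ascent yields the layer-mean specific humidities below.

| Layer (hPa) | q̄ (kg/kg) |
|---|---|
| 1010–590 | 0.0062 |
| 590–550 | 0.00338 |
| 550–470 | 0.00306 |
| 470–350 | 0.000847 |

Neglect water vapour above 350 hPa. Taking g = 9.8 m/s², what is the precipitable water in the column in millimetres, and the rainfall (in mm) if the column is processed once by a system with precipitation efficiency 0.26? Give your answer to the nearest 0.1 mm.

Precipitable water is the column-integrated vapour mass per unit area: PW = (1/g) Σ q̄ Δp, with q in kg/kg and Δp in Pa (1 kg/m² of water = 1 mm).
Layer 1010–590 hPa: Δp = 420 hPa = 42000 Pa, q̄ = 0.0062 kg/kg → 0.0062 × 42000 / 9.8 = 26.57 mm
Layer 590–550 hPa: Δp = 40 hPa = 4000 Pa, q̄ = 0.00338 kg/kg → 0.00338 × 4000 / 9.8 = 1.38 mm
Layer 550–470 hPa: Δp = 80 hPa = 8000 Pa, q̄ = 0.00306 kg/kg → 0.00306 × 8000 / 9.8 = 2.50 mm
Layer 470–350 hPa: Δp = 120 hPa = 12000 Pa, q̄ = 0.000847 kg/kg → 0.000847 × 12000 / 9.8 = 1.04 mm
PW = 26.57 + 1.38 + 2.50 + 1.04 = 31.49 ≈ 31.5 mm.
Rainfall = ε × PW = 0.26 × 31.5 = 8.2 mm.

PW ≈ 31.5 mm; rainfall ≈ 8.2 mm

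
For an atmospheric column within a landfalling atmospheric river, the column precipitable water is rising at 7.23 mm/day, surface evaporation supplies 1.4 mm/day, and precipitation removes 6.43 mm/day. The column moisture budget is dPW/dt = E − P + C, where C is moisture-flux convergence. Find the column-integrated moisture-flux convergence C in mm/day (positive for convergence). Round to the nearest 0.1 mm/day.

C ≈ 12.3 mm/day

dPW/dt = +7.23 mm/day.
C = dPW/dt − E + P = (+7.23) − 1.4 + 6.43 = 12.3 mm/day.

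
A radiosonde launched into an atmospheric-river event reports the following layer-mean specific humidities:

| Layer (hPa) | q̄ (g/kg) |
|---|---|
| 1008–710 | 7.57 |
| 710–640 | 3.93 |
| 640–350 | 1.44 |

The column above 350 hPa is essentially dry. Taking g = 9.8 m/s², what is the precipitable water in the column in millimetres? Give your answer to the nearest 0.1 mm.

Precipitable water is the column-integrated vapour mass per unit area: PW = (1/g) Σ q̄ Δp, with q in kg/kg and Δp in Pa (1 kg/m² of water = 1 mm).
Layer 1008–710 hPa: Δp = 298 hPa = 29800 Pa, q̄ = 0.00757 kg/kg → 0.00757 × 29800 / 9.8 = 23.02 mm
Layer 710–640 hPa: Δp = 70 hPa = 7000 Pa, q̄ = 0.00393 kg/kg → 0.00393 × 7000 / 9.8 = 2.81 mm
Layer 640–350 hPa: Δp = 290 hPa = 29000 Pa, q̄ = 0.00144 kg/kg → 0.00144 × 29000 / 9.8 = 4.26 mm
PW = 23.02 + 2.81 + 4.26 = 30.09 ≈ 30.1 mm.

PW ≈ 30.1 mm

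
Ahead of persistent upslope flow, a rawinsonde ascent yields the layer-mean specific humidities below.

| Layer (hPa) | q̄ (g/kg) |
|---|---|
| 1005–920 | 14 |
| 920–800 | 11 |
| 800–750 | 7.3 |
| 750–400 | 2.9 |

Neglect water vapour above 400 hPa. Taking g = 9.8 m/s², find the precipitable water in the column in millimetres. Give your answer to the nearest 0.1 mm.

PW ≈ 39.7 mm

Precipitable water is the column-integrated vapour mass per unit area: PW = (1/g) Σ q̄ Δp, with q in kg/kg and Δp in Pa (1 kg/m² of water = 1 mm).
Layer 1005–920 hPa: Δp = 85 hPa = 8500 Pa, q̄ = 0.014 kg/kg → 0.014 × 8500 / 9.8 = 12.14 mm
Layer 920–800 hPa: Δp = 120 hPa = 12000 Pa, q̄ = 0.011 kg/kg → 0.011 × 12000 / 9.8 = 13.47 mm
Layer 800–750 hPa: Δp = 50 hPa = 5000 Pa, q̄ = 0.0073 kg/kg → 0.0073 × 5000 / 9.8 = 3.72 mm
Layer 750–400 hPa: Δp = 350 hPa = 35000 Pa, q̄ = 0.0029 kg/kg → 0.0029 × 35000 / 9.8 = 10.36 mm
PW = 12.14 + 13.47 + 3.72 + 10.36 = 39.69 ≈ 39.7 mm.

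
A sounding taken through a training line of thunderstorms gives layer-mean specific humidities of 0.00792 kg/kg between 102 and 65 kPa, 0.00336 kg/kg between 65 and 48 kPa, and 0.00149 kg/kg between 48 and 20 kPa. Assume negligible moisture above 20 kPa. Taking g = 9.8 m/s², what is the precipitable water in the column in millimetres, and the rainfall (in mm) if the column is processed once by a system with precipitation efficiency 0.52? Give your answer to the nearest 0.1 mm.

PW ≈ 40.0 mm; rainfall ≈ 20.8 mm

Precipitable water is the column-integrated vapour mass per unit area: PW = (1/g) Σ q̄ Δp, with q in kg/kg and Δp in Pa (1 kg/m² of water = 1 mm).
Layer 102–65 kPa: Δp = 370 hPa = 37000 Pa, q̄ = 0.00792 kg/kg → 0.00792 × 37000 / 9.8 = 29.90 mm
Layer 65–48 kPa: Δp = 170 hPa = 17000 Pa, q̄ = 0.00336 kg/kg → 0.00336 × 17000 / 9.8 = 5.83 mm
Layer 48–20 kPa: Δp = 280 hPa = 28000 Pa, q̄ = 0.00149 kg/kg → 0.00149 × 28000 / 9.8 = 4.26 mm
PW = 29.90 + 5.83 + 4.26 = 39.99 ≈ 40.0 mm.
Rainfall = ε × PW = 0.52 × 40.0 = 20.8 mm.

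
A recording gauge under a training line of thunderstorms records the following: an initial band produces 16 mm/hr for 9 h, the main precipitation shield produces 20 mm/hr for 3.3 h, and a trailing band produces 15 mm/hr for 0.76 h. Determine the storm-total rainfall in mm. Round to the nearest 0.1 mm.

Total = Σ Rᵢ Δtᵢ = 16 × 9 + 20 × 3.3 + 15 × 0.76
      = 144 + 66 + 11.4 = 221.4 mm.

total ≈ 221.4 mm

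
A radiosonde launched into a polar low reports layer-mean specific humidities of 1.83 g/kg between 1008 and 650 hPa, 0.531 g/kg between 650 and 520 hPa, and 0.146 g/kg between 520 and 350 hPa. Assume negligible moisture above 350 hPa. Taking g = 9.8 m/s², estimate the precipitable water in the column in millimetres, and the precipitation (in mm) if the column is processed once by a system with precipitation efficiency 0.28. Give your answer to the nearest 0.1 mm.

Precipitable water is the column-integrated vapour mass per unit area: PW = (1/g) Σ q̄ Δp, with q in kg/kg and Δp in Pa (1 kg/m² of water = 1 mm).
Layer 1008–650 hPa: Δp = 358 hPa = 35800 Pa, q̄ = 0.00183 kg/kg → 0.00183 × 35800 / 9.8 = 6.69 mm
Layer 650–520 hPa: Δp = 130 hPa = 13000 Pa, q̄ = 0.000531 kg/kg → 0.000531 × 13000 / 9.8 = 0.70 mm
Layer 520–350 hPa: Δp = 170 hPa = 17000 Pa, q̄ = 0.000146 kg/kg → 0.000146 × 17000 / 9.8 = 0.25 mm
PW = 6.69 + 0.70 + 0.25 = 7.64 ≈ 7.6 mm.
Precipitation = ε × PW = 0.28 × 7.6 = 2.1 mm.

PW ≈ 7.6 mm; precipitation ≈ 2.1 mm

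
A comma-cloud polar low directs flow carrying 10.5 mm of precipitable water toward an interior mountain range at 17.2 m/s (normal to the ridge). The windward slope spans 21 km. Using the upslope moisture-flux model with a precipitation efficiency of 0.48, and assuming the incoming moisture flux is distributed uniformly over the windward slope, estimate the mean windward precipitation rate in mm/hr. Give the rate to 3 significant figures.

R ≈ 14.9 mm/hr

Incoming column moisture flux per unit ridge length: F = V × PW = 17.2 × 10.5 = 180.6 mm·m/s.
Spread over the 21 km slope with efficiency ε = 0.48: R = ε·F/W = 0.48 × 180.6 / 21000 m = 4.128e-03 mm/s.
R = 4.128e-03 × 3600 = 14.9 mm/hr.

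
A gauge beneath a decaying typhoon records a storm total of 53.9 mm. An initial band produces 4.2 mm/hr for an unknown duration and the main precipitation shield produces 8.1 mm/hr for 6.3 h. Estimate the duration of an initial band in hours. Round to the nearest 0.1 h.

duration ≈ 0.7 h

Known phases: 8.1 × 6.3 = 51.03 mm.
Remaining depth = 53.9 − 51.03 = 2.87 mm.
Duration = 2.87 / 4.2 = 0.7 h.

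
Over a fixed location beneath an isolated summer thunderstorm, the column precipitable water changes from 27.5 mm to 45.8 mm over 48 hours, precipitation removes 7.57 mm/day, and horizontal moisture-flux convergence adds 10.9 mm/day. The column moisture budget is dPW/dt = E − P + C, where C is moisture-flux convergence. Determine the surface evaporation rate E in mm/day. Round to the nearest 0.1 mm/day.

dPW/dt = (45.8 − 27.5) mm / (48/24 day) = +9.150 mm/day.
E = dPW/dt + P − C = (+9.150) + 7.57 − (10.9) = 5.8 mm/day.

E ≈ 5.8 mm/day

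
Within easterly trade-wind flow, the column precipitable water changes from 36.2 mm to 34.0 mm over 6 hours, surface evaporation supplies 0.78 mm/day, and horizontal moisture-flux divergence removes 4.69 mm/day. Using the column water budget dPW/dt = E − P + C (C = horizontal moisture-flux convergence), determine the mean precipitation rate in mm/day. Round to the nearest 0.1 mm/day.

P ≈ 4.9 mm/day

dPW/dt = (34.0 − 36.2) mm / (6/24 day) = -8.800 mm/day.
P = E + C − dPW/dt = 0.78 + (-4.69) − (-8.800) = 4.9 mm/day.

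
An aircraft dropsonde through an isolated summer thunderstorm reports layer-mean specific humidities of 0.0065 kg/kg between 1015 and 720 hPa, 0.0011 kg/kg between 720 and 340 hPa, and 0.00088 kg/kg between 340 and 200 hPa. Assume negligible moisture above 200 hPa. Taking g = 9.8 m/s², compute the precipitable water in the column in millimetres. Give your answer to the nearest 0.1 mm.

PW ≈ 25.1 mm

Precipitable water is the column-integrated vapour mass per unit area: PW = (1/g) Σ q̄ Δp, with q in kg/kg and Δp in Pa (1 kg/m² of water = 1 mm).
Layer 1015–720 hPa: Δp = 295 hPa = 29500 Pa, q̄ = 0.0065 kg/kg → 0.0065 × 29500 / 9.8 = 19.57 mm
Layer 720–340 hPa: Δp = 380 hPa = 38000 Pa, q̄ = 0.0011 kg/kg → 0.0011 × 38000 / 9.8 = 4.27 mm
Layer 340–200 hPa: Δp = 140 hPa = 14000 Pa, q̄ = 0.00088 kg/kg → 0.00088 × 14000 / 9.8 = 1.26 mm
PW = 19.57 + 4.27 + 1.26 = 25.10 ≈ 25.1 mm.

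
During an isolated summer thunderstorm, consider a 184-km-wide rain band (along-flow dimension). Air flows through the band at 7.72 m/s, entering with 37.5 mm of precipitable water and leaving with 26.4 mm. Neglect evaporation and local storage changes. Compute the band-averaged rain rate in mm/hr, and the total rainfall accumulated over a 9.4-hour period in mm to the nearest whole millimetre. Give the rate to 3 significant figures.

Column moisture flux per unit crosswind length is F = V × PW.
Inflow: F_in = 7.72 × 37.5 = 289.5 mm·m/s
Outflow: F_out = 7.72 × 26.4 = 203.808 mm·m/s
Steady-state rate R = (F_in − F_out)/L = (289.5 − 203.808) / 184000 m = 4.657e-04 mm/s.
R = 4.657e-04 × 3600 = 1.68 mm/hr.
Over 9.4 h: total = 1.68 × 9.4 = 15.792 ≈ 16 mm.

R ≈ 1.68 mm/hr; total ≈ 16 mm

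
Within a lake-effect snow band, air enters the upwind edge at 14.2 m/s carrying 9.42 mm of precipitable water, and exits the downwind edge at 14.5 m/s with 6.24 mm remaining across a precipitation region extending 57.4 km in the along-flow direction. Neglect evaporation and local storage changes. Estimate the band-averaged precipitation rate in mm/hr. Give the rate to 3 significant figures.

R ≈ 2.71 mm/hr

Column moisture flux per unit crosswind length is F = V × PW.
Inflow: F_in = 14.2 × 9.42 = 133.764 mm·m/s
Outflow: F_out = 14.5 × 6.24 = 90.48 mm·m/s
Steady-state rate R = (F_in − F_out)/L = (133.764 − 90.48) / 57400 m = 7.541e-04 mm/s.
R = 7.541e-04 × 3600 = 2.71 mm/hr.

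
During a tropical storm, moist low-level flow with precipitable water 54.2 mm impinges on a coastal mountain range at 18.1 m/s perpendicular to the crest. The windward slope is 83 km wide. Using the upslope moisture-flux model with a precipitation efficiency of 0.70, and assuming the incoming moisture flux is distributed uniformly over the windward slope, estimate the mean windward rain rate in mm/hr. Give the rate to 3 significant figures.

Incoming column moisture flux per unit ridge length: F = V × PW = 18.1 × 54.2 = 981.02 mm·m/s.
Spread over the 83 km slope with efficiency ε = 0.70: R = ε·F/W = 0.70 × 981.02 / 83000 m = 8.274e-03 mm/s.
R = 8.274e-03 × 3600 = 29.8 mm/hr.

R ≈ 29.8 mm/hr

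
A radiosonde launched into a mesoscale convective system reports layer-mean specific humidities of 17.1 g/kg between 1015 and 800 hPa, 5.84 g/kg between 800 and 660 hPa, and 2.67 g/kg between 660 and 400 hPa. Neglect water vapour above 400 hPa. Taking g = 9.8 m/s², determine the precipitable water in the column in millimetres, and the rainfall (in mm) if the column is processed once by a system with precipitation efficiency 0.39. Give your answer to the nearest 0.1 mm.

PW ≈ 52.9 mm; rainfall ≈ 20.6 mm

Precipitable water is the column-integrated vapour mass per unit area: PW = (1/g) Σ q̄ Δp, with q in kg/kg and Δp in Pa (1 kg/m² of water = 1 mm).
Layer 1015–800 hPa: Δp = 215 hPa = 21500 Pa, q̄ = 0.0171 kg/kg → 0.0171 × 21500 / 9.8 = 37.52 mm
Layer 800–660 hPa: Δp = 140 hPa = 14000 Pa, q̄ = 0.00584 kg/kg → 0.00584 × 14000 / 9.8 = 8.34 mm
Layer 660–400 hPa: Δp = 260 hPa = 26000 Pa, q̄ = 0.00267 kg/kg → 0.00267 × 26000 / 9.8 = 7.08 mm
PW = 37.52 + 8.34 + 7.08 = 52.94 ≈ 52.9 mm.
Rainfall = ε × PW = 0.39 × 52.9 = 20.6 mm.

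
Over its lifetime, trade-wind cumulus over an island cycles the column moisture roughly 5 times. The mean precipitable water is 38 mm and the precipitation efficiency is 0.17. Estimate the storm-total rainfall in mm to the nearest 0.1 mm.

rainfall ≈ 32.3 mm

Each cycle deposits ε × PW = 0.17 × 38 = 6.46 mm.
Over 5 cycles: 5 × 6.46 = 32.3 mm.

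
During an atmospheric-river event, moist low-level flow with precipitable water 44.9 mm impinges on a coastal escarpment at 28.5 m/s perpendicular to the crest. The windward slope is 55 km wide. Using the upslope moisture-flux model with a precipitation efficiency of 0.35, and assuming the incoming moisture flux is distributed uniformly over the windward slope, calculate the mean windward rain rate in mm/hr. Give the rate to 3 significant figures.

Incoming column moisture flux per unit ridge length: F = V × PW = 28.5 × 44.9 = 1279.65 mm·m/s.
Spread over the 55 km slope with efficiency ε = 0.35: R = ε·F/W = 0.35 × 1279.65 / 55000 m = 8.143e-03 mm/s.
R = 8.143e-03 × 3600 = 29.3 mm/hr.

R ≈ 29.3 mm/hr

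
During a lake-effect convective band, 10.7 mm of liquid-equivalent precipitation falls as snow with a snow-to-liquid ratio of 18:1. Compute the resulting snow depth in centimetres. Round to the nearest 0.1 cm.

snow depth ≈ 19.3 cm

Snow depth = liquid × ratio = 10.7 mm × 18 = 192.6 mm = 19.3 cm.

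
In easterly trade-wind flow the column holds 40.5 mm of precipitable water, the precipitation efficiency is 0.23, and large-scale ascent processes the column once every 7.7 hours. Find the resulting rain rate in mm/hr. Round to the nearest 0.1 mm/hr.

Each overturning extracts ε × PW = 0.23 × 40.5 = 9.315 mm.
Rate = ε·PW / τ = 9.315 / 7.7 h = 1.2 mm/hr.

R ≈ 1.2 mm/hr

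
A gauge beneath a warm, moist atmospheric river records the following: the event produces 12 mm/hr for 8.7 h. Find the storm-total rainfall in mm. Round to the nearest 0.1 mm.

Total = Σ Rᵢ Δtᵢ = 12 × 8.7
      = 104.4 = 104.4 mm.

total ≈ 104.4 mm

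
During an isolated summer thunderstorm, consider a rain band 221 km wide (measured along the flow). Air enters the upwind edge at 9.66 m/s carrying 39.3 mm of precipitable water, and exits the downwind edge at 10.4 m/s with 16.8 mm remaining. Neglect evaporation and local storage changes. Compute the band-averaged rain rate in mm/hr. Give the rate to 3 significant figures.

Column moisture flux per unit crosswind length is F = V × PW.
Inflow: F_in = 9.66 × 39.3 = 379.638 mm·m/s
Outflow: F_out = 10.4 × 16.8 = 174.72 mm·m/s
Steady-state rate R = (F_in − F_out)/L = (379.638 − 174.72) / 221000 m = 9.272e-04 mm/s.
R = 9.272e-04 × 3600 = 3.34 mm/hr.

R ≈ 3.34 mm/hr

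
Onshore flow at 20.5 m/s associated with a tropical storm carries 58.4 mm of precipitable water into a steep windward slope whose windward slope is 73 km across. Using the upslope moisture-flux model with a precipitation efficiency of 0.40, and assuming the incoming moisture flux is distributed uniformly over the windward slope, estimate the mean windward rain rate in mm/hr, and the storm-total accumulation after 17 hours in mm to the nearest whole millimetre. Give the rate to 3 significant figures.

R ≈ 23.6 mm/hr; total ≈ 401 mm

Incoming column moisture flux per unit ridge length: F = V × PW = 20.5 × 58.4 = 1197.2 mm·m/s.
Spread over the 73 km slope with efficiency ε = 0.40: R = ε·F/W = 0.40 × 1197.2 / 73000 m = 6.560e-03 mm/s.
R = 6.560e-03 × 3600 = 23.6 mm/hr.
Over 17 h: total = 23.6 × 17 = 401.2 ≈ 401 mm.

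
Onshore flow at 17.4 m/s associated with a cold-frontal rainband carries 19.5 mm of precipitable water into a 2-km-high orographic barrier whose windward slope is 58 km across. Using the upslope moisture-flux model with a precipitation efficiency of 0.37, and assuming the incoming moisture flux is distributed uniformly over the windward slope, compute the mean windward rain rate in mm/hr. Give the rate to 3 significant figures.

Incoming column moisture flux per unit ridge length: F = V × PW = 17.4 × 19.5 = 339.3 mm·m/s.
Spread over the 58 km slope with efficiency ε = 0.37: R = ε·F/W = 0.37 × 339.3 / 58000 m = 2.164e-03 mm/s.
R = 2.164e-03 × 3600 = 7.79 mm/hr.

R ≈ 7.79 mm/hr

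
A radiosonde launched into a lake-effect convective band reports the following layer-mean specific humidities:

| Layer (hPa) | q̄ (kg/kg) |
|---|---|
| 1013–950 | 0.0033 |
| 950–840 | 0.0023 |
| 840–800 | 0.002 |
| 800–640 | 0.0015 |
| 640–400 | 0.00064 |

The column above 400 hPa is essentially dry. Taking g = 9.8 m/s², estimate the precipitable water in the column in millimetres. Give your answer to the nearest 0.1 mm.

Precipitable water is the column-integrated vapour mass per unit area: PW = (1/g) Σ q̄ Δp, with q in kg/kg and Δp in Pa (1 kg/m² of water = 1 mm).
Layer 1013–950 hPa: Δp = 63 hPa = 6300 Pa, q̄ = 0.0033 kg/kg → 0.0033 × 6300 / 9.8 = 2.12 mm
Layer 950–840 hPa: Δp = 110 hPa = 11000 Pa, q̄ = 0.0023 kg/kg → 0.0023 × 11000 / 9.8 = 2.58 mm
Layer 840–800 hPa: Δp = 40 hPa = 4000 Pa, q̄ = 0.002 kg/kg → 0.002 × 4000 / 9.8 = 0.82 mm
Layer 800–640 hPa: Δp = 160 hPa = 16000 Pa, q̄ = 0.0015 kg/kg → 0.0015 × 16000 / 9.8 = 2.45 mm
Layer 640–400 hPa: Δp = 240 hPa = 24000 Pa, q̄ = 0.00064 kg/kg → 0.00064 × 24000 / 9.8 = 1.57 mm
PW = 2.12 + 2.58 + 0.82 + 2.45 + 1.57 = 9.54 ≈ 9.5 mm.

PW ≈ 9.5 mm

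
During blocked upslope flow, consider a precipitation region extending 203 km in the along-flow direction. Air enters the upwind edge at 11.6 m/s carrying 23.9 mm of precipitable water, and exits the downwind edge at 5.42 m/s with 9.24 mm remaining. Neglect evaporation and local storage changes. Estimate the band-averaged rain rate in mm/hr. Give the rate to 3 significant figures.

R ≈ 4.03 mm/hr

Column moisture flux per unit crosswind length is F = V × PW.
Inflow: F_in = 11.6 × 23.9 = 277.24 mm·m/s
Outflow: F_out = 5.42 × 9.24 = 50.0808 mm·m/s
Steady-state rate R = (F_in − F_out)/L = (277.24 − 50.0808) / 203000 m = 1.119e-03 mm/s.
R = 1.119e-03 × 3600 = 4.03 mm/hr.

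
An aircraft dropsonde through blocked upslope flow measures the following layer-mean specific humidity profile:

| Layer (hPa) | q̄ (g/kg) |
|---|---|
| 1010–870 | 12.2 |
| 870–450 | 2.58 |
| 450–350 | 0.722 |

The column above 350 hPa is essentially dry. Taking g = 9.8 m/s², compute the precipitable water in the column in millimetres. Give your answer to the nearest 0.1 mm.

PW ≈ 29.2 mm

Precipitable water is the column-integrated vapour mass per unit area: PW = (1/g) Σ q̄ Δp, with q in kg/kg and Δp in Pa (1 kg/m² of water = 1 mm).
Layer 1010–870 hPa: Δp = 140 hPa = 14000 Pa, q̄ = 0.0122 kg/kg → 0.0122 × 14000 / 9.8 = 17.43 mm
Layer 870–450 hPa: Δp = 420 hPa = 42000 Pa, q̄ = 0.00258 kg/kg → 0.00258 × 42000 / 9.8 = 11.06 mm
Layer 450–350 hPa: Δp = 100 hPa = 10000 Pa, q̄ = 0.000722 kg/kg → 0.000722 × 10000 / 9.8 = 0.74 mm
PW = 17.43 + 11.06 + 0.74 = 29.23 ≈ 29.2 mm.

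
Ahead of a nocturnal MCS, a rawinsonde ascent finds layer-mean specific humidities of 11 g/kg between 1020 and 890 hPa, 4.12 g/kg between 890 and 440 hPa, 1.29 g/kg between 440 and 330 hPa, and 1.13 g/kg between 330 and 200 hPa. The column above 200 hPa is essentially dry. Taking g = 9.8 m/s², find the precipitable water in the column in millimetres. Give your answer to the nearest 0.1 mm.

Precipitable water is the column-integrated vapour mass per unit area: PW = (1/g) Σ q̄ Δp, with q in kg/kg and Δp in Pa (1 kg/m² of water = 1 mm).
Layer 1020–890 hPa: Δp = 130 hPa = 13000 Pa, q̄ = 0.011 kg/kg → 0.011 × 13000 / 9.8 = 14.59 mm
Layer 890–440 hPa: Δp = 450 hPa = 45000 Pa, q̄ = 0.00412 kg/kg → 0.00412 × 45000 / 9.8 = 18.92 mm
Layer 440–330 hPa: Δp = 110 hPa = 11000 Pa, q̄ = 0.00129 kg/kg → 0.00129 × 11000 / 9.8 = 1.45 mm
Layer 330–200 hPa: Δp = 130 hPa = 13000 Pa, q̄ = 0.00113 kg/kg → 0.00113 × 13000 / 9.8 = 1.50 mm
PW = 14.59 + 18.92 + 1.45 + 1.50 = 36.46 ≈ 36.5 mm.

PW ≈ 36.5 mm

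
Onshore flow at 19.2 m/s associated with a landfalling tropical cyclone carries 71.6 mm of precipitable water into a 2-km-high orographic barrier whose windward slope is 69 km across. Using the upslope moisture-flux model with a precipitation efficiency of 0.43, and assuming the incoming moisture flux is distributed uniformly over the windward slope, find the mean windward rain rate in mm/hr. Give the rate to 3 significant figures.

R ≈ 30.8 mm/hr

Incoming column moisture flux per unit ridge length: F = V × PW = 19.2 × 71.6 = 1374.72 mm·m/s.
Spread over the 69 km slope with efficiency ε = 0.43: R = ε·F/W = 0.43 × 1374.72 / 69000 m = 8.567e-03 mm/s.
R = 8.567e-03 × 3600 = 30.8 mm/hr.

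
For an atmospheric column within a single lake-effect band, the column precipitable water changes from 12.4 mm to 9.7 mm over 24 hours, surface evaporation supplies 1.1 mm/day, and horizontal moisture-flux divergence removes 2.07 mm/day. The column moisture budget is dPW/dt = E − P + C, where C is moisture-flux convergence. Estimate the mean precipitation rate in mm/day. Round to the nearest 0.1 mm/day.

dPW/dt = (9.7 − 12.4) mm / (24/24 day) = -2.700 mm/day.
P = E + C − dPW/dt = 1.1 + (-2.07) − (-2.700) = 1.7 mm/day.

P ≈ 1.7 mm/day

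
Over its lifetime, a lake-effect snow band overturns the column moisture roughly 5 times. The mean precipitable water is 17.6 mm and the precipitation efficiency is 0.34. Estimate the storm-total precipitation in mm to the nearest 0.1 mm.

precipitation ≈ 29.9 mm

Each cycle deposits ε × PW = 0.34 × 17.6 = 5.984 mm.
Over 5 cycles: 5 × 5.984 = 29.9 mm.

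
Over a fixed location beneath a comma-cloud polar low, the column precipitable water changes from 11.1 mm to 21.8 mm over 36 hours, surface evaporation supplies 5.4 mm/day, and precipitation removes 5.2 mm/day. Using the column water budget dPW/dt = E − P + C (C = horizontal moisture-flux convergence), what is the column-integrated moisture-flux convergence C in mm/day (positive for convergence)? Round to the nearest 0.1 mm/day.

C ≈ 6.9 mm/day

dPW/dt = (21.8 − 11.1) mm / (36/24 day) = +7.133 mm/day.
C = dPW/dt − E + P = (+7.133) − 5.4 + 5.2 = 6.9 mm/day.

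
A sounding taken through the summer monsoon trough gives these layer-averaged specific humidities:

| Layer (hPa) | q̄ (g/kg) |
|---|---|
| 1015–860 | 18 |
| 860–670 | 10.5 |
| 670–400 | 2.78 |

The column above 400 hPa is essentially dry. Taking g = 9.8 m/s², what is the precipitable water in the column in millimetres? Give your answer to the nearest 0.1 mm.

PW ≈ 56.5 mm

Precipitable water is the column-integrated vapour mass per unit area: PW = (1/g) Σ q̄ Δp, with q in kg/kg and Δp in Pa (1 kg/m² of water = 1 mm).
Layer 1015–860 hPa: Δp = 155 hPa = 15500 Pa, q̄ = 0.018 kg/kg → 0.018 × 15500 / 9.8 = 28.47 mm
Layer 860–670 hPa: Δp = 190 hPa = 19000 Pa, q̄ = 0.0105 kg/kg → 0.0105 × 19000 / 9.8 = 20.36 mm
Layer 670–400 hPa: Δp = 270 hPa = 27000 Pa, q̄ = 0.00278 kg/kg → 0.00278 × 27000 / 9.8 = 7.66 mm
PW = 28.47 + 20.36 + 7.66 = 56.49 ≈ 56.5 mm.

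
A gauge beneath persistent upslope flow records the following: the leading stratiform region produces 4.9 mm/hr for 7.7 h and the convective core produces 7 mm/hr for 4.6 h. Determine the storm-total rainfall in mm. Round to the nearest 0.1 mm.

total ≈ 69.9 mm

Total = Σ Rᵢ Δtᵢ = 4.9 × 7.7 + 7 × 4.6
      = 37.73 + 32.2 = 69.9 mm.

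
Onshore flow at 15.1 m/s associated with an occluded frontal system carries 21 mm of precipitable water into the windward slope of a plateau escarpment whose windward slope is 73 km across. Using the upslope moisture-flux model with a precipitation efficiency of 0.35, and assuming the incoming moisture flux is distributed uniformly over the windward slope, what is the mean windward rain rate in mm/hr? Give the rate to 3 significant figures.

R ≈ 5.47 mm/hr

Incoming column moisture flux per unit ridge length: F = V × PW = 15.1 × 21 = 317.1 mm·m/s.
Spread over the 73 km slope with efficiency ε = 0.35: R = ε·F/W = 0.35 × 317.1 / 73000 m = 1.520e-03 mm/s.
R = 1.520e-03 × 3600 = 5.47 mm/hr.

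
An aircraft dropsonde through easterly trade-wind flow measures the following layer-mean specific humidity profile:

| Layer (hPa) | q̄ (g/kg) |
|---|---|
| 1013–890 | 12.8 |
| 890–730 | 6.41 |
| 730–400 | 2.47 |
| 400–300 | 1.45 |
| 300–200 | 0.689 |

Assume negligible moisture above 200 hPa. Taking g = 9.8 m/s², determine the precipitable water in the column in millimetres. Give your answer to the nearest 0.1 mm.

Precipitable water is the column-integrated vapour mass per unit area: PW = (1/g) Σ q̄ Δp, with q in kg/kg and Δp in Pa (1 kg/m² of water = 1 mm).
Layer 1013–890 hPa: Δp = 123 hPa = 12300 Pa, q̄ = 0.0128 kg/kg → 0.0128 × 12300 / 9.8 = 16.07 mm
Layer 890–730 hPa: Δp = 160 hPa = 16000 Pa, q̄ = 0.00641 kg/kg → 0.00641 × 16000 / 9.8 = 10.47 mm
Layer 730–400 hPa: Δp = 330 hPa = 33000 Pa, q̄ = 0.00247 kg/kg → 0.00247 × 33000 / 9.8 = 8.32 mm
Layer 400–300 hPa: Δp = 100 hPa = 10000 Pa, q̄ = 0.00145 kg/kg → 0.00145 × 10000 / 9.8 = 1.48 mm
Layer 300–200 hPa: Δp = 100 hPa = 10000 Pa, q̄ = 0.000689 kg/kg → 0.000689 × 10000 / 9.8 = 0.70 mm
PW = 16.07 + 10.47 + 8.32 + 1.48 + 0.70 = 37.04 ≈ 37.0 mm.

PW ≈ 37.0 mm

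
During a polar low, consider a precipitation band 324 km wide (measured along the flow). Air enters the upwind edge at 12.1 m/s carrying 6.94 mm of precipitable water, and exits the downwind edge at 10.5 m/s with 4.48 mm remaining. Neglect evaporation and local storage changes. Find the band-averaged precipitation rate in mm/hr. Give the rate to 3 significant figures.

Column moisture flux per unit crosswind length is F = V × PW.
Inflow: F_in = 12.1 × 6.94 = 83.974 mm·m/s
Outflow: F_out = 10.5 × 4.48 = 47.04 mm·m/s
Steady-state rate R = (F_in − F_out)/L = (83.974 − 47.04) / 324000 m = 1.140e-04 mm/s.
R = 1.140e-04 × 3600 = 0.410 mm/hr.

R ≈ 0.410 mm/hr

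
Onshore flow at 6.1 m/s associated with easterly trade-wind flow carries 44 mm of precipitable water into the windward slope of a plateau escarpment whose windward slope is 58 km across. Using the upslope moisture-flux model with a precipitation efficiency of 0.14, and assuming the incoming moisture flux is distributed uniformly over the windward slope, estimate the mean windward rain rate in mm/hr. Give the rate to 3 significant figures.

Incoming column moisture flux per unit ridge length: F = V × PW = 6.1 × 44 = 268.4 mm·m/s.
Spread over the 58 km slope with efficiency ε = 0.14: R = ε·F/W = 0.14 × 268.4 / 58000 m = 6.479e-04 mm/s.
R = 6.479e-04 × 3600 = 2.33 mm/hr.

R ≈ 2.33 mm/hr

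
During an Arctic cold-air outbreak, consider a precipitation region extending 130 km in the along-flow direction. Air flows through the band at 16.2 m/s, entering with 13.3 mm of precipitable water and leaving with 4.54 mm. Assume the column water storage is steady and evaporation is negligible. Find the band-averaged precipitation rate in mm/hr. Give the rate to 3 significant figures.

R ≈ 3.93 mm/hr

Column moisture flux per unit crosswind length is F = V × PW.
Inflow: F_in = 16.2 × 13.3 = 215.46 mm·m/s
Outflow: F_out = 16.2 × 4.54 = 73.548 mm·m/s
Steady-state rate R = (F_in − F_out)/L = (215.46 − 73.548) / 130000 m = 1.092e-03 mm/s.
R = 1.092e-03 × 3600 = 3.93 mm/hr.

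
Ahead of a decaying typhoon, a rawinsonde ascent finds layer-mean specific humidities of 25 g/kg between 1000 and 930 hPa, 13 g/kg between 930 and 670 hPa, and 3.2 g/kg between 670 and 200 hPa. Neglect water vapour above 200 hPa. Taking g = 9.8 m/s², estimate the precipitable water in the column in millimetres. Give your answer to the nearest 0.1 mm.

Precipitable water is the column-integrated vapour mass per unit area: PW = (1/g) Σ q̄ Δp, with q in kg/kg and Δp in Pa (1 kg/m² of water = 1 mm).
Layer 1000–930 hPa: Δp = 70 hPa = 7000 Pa, q̄ = 0.025 kg/kg → 0.025 × 7000 / 9.8 = 17.86 mm
Layer 930–670 hPa: Δp = 260 hPa = 26000 Pa, q̄ = 0.013 kg/kg → 0.013 × 26000 / 9.8 = 34.49 mm
Layer 670–200 hPa: Δp = 470 hPa = 47000 Pa, q̄ = 0.0032 kg/kg → 0.0032 × 47000 / 9.8 = 15.35 mm
PW = 17.86 + 34.49 + 15.35 = 67.70 ≈ 67.7 mm.

PW ≈ 67.7 mm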